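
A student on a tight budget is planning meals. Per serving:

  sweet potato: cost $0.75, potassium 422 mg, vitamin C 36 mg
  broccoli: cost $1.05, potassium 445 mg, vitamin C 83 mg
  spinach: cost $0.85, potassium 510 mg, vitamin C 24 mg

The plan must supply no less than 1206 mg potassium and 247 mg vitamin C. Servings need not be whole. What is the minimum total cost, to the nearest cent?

A basic optimal solution has at most two foods positive. Try each food alone and each pair with both targets met exactly.
sweet potato only: max(1206/422, 247/36) = 6.861 servings → $5.15.
broccoli only: max(1206/445, 247/83) = 2.976 servings → $3.12.
spinach only: max(1206/510, 247/24) = 10.29 servings → $8.75.
sweet potato + broccoli with both targets exact would need a negative amount; discard.
sweet potato + spinach: intersection lies outside the first quadrant.
broccoli + spinach: the both-tight solution has a negative serving — not a feasible corner.
Cheapest feasible corner: $3.12.

$3.12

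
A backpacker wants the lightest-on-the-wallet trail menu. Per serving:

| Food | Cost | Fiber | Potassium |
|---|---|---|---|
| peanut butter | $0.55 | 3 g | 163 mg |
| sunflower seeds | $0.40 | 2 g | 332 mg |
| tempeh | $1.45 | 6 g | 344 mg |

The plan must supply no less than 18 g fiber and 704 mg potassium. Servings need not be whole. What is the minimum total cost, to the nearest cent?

The cheapest plan sits at a corner of the feasible region — with two constraints it uses at most two foods.
peanut butter only: max(18/3, 704/163) = 6 servings → $3.30.
sunflower seeds only: max(18/2, 704/332) = 9 servings → $3.60.
tempeh only: max(18/6, 704/344) = 3 servings → $4.35.
peanut butter + sunflower seeds: intersection lies outside the first quadrant.
peanut butter + tempeh: intersection lies outside the first quadrant.
sunflower seeds + tempeh: intersection lies outside the first quadrant.
So the least-cost plan costs $3.30.

$3.30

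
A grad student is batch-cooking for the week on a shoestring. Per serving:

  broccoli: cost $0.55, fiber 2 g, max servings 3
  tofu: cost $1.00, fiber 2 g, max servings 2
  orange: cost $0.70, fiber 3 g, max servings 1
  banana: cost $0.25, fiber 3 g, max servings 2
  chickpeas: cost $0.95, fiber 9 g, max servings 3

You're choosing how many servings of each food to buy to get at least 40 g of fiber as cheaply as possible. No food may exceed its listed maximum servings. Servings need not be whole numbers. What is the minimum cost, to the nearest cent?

$5.15

Cost per g of fiber: banana $0.0833, chickpeas $0.1056, orange $0.2333, broccoli $0.2750, tofu $0.5000.
Take 2 servings of banana: +6.0 g fiber for $0.50 (total $0.50, still need 34.0 g).
Take 3 servings of chickpeas: +27.0 g fiber for $2.85 (total $3.35, still need 7.0 g).
Take 1 serving of orange: +3.0 g fiber for $0.70 (total $4.05, still need 4.0 g).
Take 2 servings of broccoli: +4.0 g fiber for $1.10 (total $5.15, still need 0.0 g).
Greedy by cheapest-per-g is optimal for a single linear constraint, so the minimum cost is $5.15.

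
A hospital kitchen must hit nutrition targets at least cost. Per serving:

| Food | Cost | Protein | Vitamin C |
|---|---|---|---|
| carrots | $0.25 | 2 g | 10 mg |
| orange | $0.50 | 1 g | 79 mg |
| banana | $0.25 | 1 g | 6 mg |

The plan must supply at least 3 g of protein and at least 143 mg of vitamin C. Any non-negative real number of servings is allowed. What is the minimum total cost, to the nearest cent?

Two binding constraints pin down two serving amounts, so the optimal mix uses at most two foods. The candidates are each food alone (scaled to the tighter of protein/vitamin C) and each pair with both constraints tight.
carrots only: max(3/2, 143/10) = 14.3 servings → $3.58.
orange only: max(3/1, 143/79) = 3 servings → $1.50.
banana only: max(3/1, 143/6) = 23.83 servings → $5.96.
carrots + orange with both tight: 0.6351 servings and 1.73 servings → $1.02.
carrots + banana: intersection lies outside the first quadrant.
orange + banana with both tight: 1.712 servings and 1.288 servings → $1.18.
Cheapest feasible corner: $1.02.

$1.02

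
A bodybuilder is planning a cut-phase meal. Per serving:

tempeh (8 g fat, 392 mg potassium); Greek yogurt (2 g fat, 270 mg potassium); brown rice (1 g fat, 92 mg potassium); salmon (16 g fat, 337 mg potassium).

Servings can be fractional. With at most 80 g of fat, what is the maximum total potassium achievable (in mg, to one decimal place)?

Potassium per g fat: Greek yogurt 135, brown rice 92, tempeh 49, salmon 21.06.
With no serving limits, spend the whole fat allowance on Greek yogurt: 80 g / 2 g × 270 mg = 10800.0 mg.

10800.0 mg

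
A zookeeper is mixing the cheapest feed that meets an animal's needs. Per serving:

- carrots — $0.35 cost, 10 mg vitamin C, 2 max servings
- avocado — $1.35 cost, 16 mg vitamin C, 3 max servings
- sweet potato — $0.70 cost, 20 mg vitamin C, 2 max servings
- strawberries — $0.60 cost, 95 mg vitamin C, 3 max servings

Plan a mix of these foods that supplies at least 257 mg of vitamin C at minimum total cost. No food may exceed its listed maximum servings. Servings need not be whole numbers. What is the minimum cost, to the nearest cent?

Cost per mg of vitamin C: strawberries $0.0063, carrots $0.0350, sweet potato $0.0350, avocado $0.0844.
Take 2.705 servings of strawberries: +257.0 mg vitamin C for $1.62 (total $1.62, still need 0.0 mg).
Filling from the cheapest source first is optimal under one linear minimum: $1.62.

$1.62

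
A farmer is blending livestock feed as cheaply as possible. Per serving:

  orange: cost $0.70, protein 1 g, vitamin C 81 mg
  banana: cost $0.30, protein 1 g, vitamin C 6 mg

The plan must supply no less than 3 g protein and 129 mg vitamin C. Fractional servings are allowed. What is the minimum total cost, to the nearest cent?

$1.49

A basic optimal solution has at most two foods positive. Try each food alone and each pair with both targets met exactly.
orange only: max(3/1, 129/81) = 3 servings → $2.10.
banana only: max(3/1, 129/6) = 21.5 servings → $6.45.
orange + banana with both tight: 1.48 servings and 1.52 servings → $1.49.
Cheapest feasible corner: $1.49.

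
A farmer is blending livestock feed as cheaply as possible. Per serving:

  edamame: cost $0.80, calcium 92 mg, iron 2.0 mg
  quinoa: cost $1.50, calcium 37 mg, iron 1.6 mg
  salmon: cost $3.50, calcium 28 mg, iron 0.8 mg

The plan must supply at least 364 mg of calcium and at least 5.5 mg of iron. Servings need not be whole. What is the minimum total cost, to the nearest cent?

The cheapest plan sits at a corner of the feasible region — with two constraints it uses at most two foods.
edamame only: max(364/92, 5.5/2.0) = 3.957 servings → $3.17.
quinoa only: max(364/37, 5.5/1.6) = 9.838 servings → $14.76.
salmon only: max(364/28, 5.5/0.8) = 13 servings → $45.50.
edamame + quinoa: intersection lies outside the first quadrant.
edamame + salmon with both targets exact would need a negative amount; discard.
quinoa + salmon: the both-tight solution has a negative serving — not a feasible corner.
So the least-cost plan costs $3.17.

$3.17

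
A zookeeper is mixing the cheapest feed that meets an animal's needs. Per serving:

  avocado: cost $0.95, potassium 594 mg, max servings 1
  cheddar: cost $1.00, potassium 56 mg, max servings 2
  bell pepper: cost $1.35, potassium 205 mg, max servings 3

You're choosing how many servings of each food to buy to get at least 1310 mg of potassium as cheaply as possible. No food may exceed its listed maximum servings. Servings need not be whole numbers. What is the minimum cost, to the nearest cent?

$6.80

Cost per mg of potassium: avocado $0.0016, bell pepper $0.0066, cheddar $0.0179.
Take 1 serving of avocado: +594.0 mg potassium for $0.95 (total $0.95, still need 716.0 mg).
Take 3 servings of bell pepper: +615.0 mg potassium for $4.05 (total $5.00, still need 101.0 mg).
Take 1.804 servings of cheddar: +101.0 mg potassium for $1.80 (total $6.80, still need 0.0 mg).
Filling from the cheapest source first is optimal under one linear minimum: $6.80.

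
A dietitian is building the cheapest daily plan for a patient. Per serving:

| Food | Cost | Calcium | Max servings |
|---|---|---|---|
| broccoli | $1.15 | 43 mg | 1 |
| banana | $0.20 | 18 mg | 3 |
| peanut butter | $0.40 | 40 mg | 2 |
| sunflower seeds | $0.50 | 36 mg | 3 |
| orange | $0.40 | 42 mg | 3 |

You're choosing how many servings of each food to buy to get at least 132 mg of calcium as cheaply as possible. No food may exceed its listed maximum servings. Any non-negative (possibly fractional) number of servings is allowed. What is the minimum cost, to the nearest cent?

Cost per mg of calcium: orange $0.0095, peanut butter $0.0100, banana $0.0111, sunflower seeds $0.0139, broccoli $0.0267.
Take 3 servings of orange: +126.0 mg calcium for $1.20 (total $1.20, still need 6.0 mg).
Take 0.15 servings of peanut butter: +6.0 mg calcium for $0.06 (total $1.26, still need 0.0 mg).
Filling from the cheapest source first is optimal under one linear minimum: $1.26.

$1.26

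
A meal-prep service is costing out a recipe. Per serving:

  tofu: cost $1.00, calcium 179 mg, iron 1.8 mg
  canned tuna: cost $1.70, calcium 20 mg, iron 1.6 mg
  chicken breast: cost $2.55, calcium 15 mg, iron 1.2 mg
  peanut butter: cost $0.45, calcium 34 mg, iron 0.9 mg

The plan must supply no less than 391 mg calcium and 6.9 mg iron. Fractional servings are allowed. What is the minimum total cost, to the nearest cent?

tofu only: max(391/179, 6.9/1.8) = 3.833 servings → $3.83.
canned tuna only: max(391/20, 6.9/1.6) = 19.55 servings → $33.23.
chicken breast only: max(391/15, 6.9/1.2) = 26.07 servings → $66.47.
peanut butter only: max(391/34, 6.9/0.9) = 11.5 servings → $5.17.
tofu + canned tuna with both tight: 1.947 servings and 2.122 servings → $5.55.
tofu + chicken breast with both tight: 1.947 servings and 2.829 servings → $9.16.
tofu + peanut butter with both tight: 1.174 servings and 5.318 servings → $3.57.
canned tuna + chicken breast (both tight): parallel constraints — no distinct corner.
canned tuna + peanut butter: intersection lies outside the first quadrant.
chicken breast + peanut butter: intersection lies outside the first quadrant.
So the least-cost plan costs $3.57.

$3.57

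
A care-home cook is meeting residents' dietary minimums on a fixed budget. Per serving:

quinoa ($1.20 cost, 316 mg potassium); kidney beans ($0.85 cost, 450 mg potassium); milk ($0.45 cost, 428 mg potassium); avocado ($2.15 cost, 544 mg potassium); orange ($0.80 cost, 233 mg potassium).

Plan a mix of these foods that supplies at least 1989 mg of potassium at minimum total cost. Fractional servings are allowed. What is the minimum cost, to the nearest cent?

Cost per mg of potassium: milk $0.0011, kidney beans $0.0019, orange $0.0034, quinoa $0.0038, avocado $0.0040.
With no serving limits, use only milk: 1989 mg / 428 mg = 4.647 servings × $0.45 = $2.09.

$2.09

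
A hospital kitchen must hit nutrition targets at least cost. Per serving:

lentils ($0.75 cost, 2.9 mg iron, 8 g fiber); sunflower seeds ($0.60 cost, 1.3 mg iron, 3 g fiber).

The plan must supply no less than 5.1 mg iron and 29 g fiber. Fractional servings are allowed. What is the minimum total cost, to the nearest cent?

This is a tiny linear program; its minimum lies at a vertex of the feasible set. List the vertices and price them.
lentils only: max(5.1/2.9, 29/8) = 3.625 servings → $2.72.
sunflower seeds only: max(5.1/1.3, 29/3) = 9.667 servings → $5.80.
lentils + sunflower seeds: the both-tight solution has a negative serving — not a feasible corner.
The minimum over all feasible corners is $2.72.

$2.72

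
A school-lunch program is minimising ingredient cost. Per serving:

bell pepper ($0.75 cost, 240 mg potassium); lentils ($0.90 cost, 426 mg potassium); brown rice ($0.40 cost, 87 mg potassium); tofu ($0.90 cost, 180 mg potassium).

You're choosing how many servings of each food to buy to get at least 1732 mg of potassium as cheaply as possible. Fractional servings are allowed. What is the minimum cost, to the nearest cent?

Cost per mg of potassium: lentils $0.0021, bell pepper $0.0031, brown rice $0.0046, tofu $0.0050.
With no serving limits, use only lentils: 1732 mg / 426 mg = 4.066 servings × $0.90 = $3.66.

$3.66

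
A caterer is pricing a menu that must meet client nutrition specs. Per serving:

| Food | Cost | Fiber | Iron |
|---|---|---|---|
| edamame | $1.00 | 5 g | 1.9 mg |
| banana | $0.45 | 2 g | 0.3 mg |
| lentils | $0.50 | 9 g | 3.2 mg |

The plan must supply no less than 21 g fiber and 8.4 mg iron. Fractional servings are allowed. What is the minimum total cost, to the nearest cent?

For a min-cost LP with two ≥-constraints, a basic feasible solution has at most two positive variables.
edamame only: max(21/5, 8.4/1.9) = 4.421 servings → $4.42.
banana only: max(21/2, 8.4/0.3) = 28 servings → $12.60.
lentils only: max(21/9, 8.4/3.2) = 2.625 servings → $1.31.
edamame + banana: the both-tight solution has a negative serving — not a feasible corner.
edamame + lentils: intersection lies outside the first quadrant.
banana + lentils: the both-tight solution has a negative serving — not a feasible corner.
The minimum over all feasible corners is $1.31.

$1.31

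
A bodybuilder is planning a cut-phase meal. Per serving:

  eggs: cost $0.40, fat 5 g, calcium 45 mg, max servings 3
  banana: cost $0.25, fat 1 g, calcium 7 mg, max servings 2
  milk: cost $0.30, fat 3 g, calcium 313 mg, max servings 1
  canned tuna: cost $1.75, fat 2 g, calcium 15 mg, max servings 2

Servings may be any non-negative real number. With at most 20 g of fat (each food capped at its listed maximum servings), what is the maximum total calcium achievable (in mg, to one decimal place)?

Calcium per g fat: milk 104.3, eggs 9, canned tuna 7.5, banana 7.
Take 1 serving of milk: uses 3 g fat, +313.0 mg calcium (running total 313.0 mg).
Take 3 servings of eggs: uses 15 g fat, +135.0 mg calcium (running total 448.0 mg).
Take 1 serving of canned tuna: uses 2 g fat, +15.0 mg calcium (running total 463.0 mg).
Greedy by best ratio exhausts the fat allowance optimally: 463.0 mg.

463.0 mg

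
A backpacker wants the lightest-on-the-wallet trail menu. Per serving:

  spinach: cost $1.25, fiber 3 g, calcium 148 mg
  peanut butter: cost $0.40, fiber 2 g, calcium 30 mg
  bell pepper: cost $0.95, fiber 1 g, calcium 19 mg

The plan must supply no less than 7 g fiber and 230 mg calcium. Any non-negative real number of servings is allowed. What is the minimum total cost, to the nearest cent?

Minimising a linear cost over {fiber ≥ 7, calcium ≥ 230, servings ≥ 0} — the optimum is at a vertex, using one or two foods.
spinach only: max(7/3, 230/148) = 2.333 servings → $2.92.
peanut butter only: max(7/2, 230/30) = 7.667 servings → $3.07.
bell pepper only: max(7/1, 230/19) = 12.11 servings → $11.50.
spinach + peanut butter with both tight: 1.214 servings and 1.68 servings → $2.19.
spinach + bell pepper with both tight: 1.066 servings and 3.802 servings → $4.94.
peanut butter + bell pepper: intersection lies outside the first quadrant.
So the least-cost plan costs $2.19.

$2.19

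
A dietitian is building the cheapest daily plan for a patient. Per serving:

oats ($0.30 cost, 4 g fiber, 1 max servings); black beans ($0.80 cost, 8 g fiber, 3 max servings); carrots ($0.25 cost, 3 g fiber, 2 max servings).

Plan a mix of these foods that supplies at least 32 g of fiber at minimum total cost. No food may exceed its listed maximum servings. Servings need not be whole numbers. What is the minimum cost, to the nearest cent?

$3.00

Cost per g of fiber: oats $0.0750, carrots $0.0833, black beans $0.1000.
Take 1 serving of oats: +4.0 g fiber for $0.30 (total $0.30, still need 28.0 g).
Take 2 servings of carrots: +6.0 g fiber for $0.50 (total $0.80, still need 22.0 g).
Take 2.75 servings of black beans: +22.0 g fiber for $2.20 (total $3.00, still need 0.0 g).
Filling from the cheapest source first is optimal under one linear minimum: $3.00.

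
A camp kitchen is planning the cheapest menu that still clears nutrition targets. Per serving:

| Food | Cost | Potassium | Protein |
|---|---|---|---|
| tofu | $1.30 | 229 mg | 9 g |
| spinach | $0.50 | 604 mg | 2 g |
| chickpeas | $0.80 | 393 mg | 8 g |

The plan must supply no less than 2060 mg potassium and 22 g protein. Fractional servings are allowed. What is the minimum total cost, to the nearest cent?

The cheapest plan sits at a corner of the feasible region — with two constraints it uses at most two foods.
tofu only: max(2060/229, 22/9) = 8.996 servings → $11.69.
spinach only: max(2060/604, 22/2) = 11 servings → $5.50.
chickpeas only: max(2060/393, 22/8) = 5.242 servings → $4.19.
tofu + spinach with both tight: 1.842 servings and 2.712 servings → $3.75.
tofu + chickpeas with both targets exact would need a negative amount; discard.
spinach + chickpeas with both tight: 1.936 servings and 2.266 servings → $2.78.
Cheapest feasible corner: $2.78.

$2.78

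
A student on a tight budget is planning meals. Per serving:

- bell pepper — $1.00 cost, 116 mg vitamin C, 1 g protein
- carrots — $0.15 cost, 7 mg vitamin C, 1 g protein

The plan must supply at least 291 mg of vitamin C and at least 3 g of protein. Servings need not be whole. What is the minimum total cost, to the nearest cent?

$2.56

A basic optimal solution has at most two foods positive. Try each food alone and each pair with both targets met exactly.
bell pepper only: max(291/116, 3/1) = 3 servings → $3.00.
carrots only: max(291/7, 3/1) = 41.57 servings → $6.24.
bell pepper + carrots with both tight: 2.477 servings and 0.5229 servings → $2.56.
The minimum over all feasible corners is $2.56.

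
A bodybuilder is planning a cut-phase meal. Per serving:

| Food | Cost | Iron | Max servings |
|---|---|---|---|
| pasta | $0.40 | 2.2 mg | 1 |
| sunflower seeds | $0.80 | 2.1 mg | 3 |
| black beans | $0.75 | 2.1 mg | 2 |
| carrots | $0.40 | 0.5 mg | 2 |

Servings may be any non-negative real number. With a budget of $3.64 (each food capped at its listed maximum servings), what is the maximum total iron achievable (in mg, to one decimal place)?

11.0 mg

Iron per dollar: pasta 5.5, black beans 2.8, sunflower seeds 2.625, carrots 1.25.
Take 1 serving of pasta: spends $0.40, +2.2 mg iron (running total 2.2 mg).
Take 2 servings of black beans: spends $1.50, +4.2 mg iron (running total 6.4 mg).
Take 2.175 servings of sunflower seeds: spends $1.74, +4.6 mg iron (running total 11.0 mg).
Filling greedily by iron-per-dollar is optimal for one linear limit, giving 11.0 mg.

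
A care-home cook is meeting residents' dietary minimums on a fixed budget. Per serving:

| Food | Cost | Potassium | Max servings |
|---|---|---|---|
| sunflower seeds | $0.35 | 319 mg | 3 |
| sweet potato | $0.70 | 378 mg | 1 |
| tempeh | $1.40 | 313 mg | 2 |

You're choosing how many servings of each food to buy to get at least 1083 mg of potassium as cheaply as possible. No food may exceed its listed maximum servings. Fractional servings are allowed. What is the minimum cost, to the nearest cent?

$1.28

Cost per mg of potassium: sunflower seeds $0.0011, sweet potato $0.0019, tempeh $0.0045.
Take 3 servings of sunflower seeds: +957.0 mg potassium for $1.05 (total $1.05, still need 126.0 mg).
Take 0.3333 servings of sweet potato: +126.0 mg potassium for $0.23 (total $1.28, still need 0.0 mg).
Greedy by cheapest-per-mg is optimal for a single linear constraint, so the minimum cost is $1.28.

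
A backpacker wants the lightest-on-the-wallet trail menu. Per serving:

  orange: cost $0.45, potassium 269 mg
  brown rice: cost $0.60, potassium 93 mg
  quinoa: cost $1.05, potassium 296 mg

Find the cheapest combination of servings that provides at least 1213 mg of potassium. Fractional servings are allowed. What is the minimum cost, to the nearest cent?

Cost per mg of potassium: orange $0.0017, quinoa $0.0035, brown rice $0.0065.
With no serving limits, use only orange: 1213 mg / 269 mg = 4.509 servings × $0.45 = $2.03.

$2.03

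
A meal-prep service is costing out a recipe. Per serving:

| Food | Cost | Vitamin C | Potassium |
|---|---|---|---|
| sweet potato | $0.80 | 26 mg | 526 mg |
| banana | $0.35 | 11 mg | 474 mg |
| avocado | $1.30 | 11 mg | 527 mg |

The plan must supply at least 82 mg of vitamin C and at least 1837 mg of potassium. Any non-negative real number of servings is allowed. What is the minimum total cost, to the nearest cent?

A basic optimal solution has at most two foods positive. Try each food alone and each pair with both targets met exactly.
sweet potato only: max(82/26, 1837/526) = 3.492 servings → $2.79.
banana only: max(82/11, 1837/474) = 7.455 servings → $2.61.
avocado only: max(82/11, 1837/527) = 7.455 servings → $9.69.
sweet potato + banana with both tight: 2.854 servings and 0.7082 servings → $2.53.
sweet potato + avocado with both tight: 2.906 servings and 0.5849 servings → $3.09.
banana + avocado with both targets exact would need a negative amount; discard.
So the least-cost plan costs $2.53.

$2.53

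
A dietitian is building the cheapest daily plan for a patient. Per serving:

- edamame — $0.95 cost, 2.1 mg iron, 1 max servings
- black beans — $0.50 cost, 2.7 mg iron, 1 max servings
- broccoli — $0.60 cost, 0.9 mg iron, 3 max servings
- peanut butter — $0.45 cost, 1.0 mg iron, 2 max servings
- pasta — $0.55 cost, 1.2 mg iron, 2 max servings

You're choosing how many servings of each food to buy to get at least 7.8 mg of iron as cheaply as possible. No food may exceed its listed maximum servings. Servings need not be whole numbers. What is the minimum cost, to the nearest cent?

$2.81

Cost per mg of iron: black beans $0.1852, peanut butter $0.4500, edamame $0.4524, pasta $0.4583, broccoli $0.6667.
Take 1 serving of black beans: +2.7 mg iron for $0.50 (total $0.50, still need 5.1 mg).
Take 2 servings of peanut butter: +2.0 mg iron for $0.90 (total $1.40, still need 3.1 mg).
Take 1 serving of edamame: +2.1 mg iron for $0.95 (total $2.35, still need 1.0 mg).
Take 0.8333 servings of pasta: +1.0 mg iron for $0.46 (total $2.81, still need 0.0 mg).
Filling from the cheapest source first is optimal under one linear minimum: $2.81.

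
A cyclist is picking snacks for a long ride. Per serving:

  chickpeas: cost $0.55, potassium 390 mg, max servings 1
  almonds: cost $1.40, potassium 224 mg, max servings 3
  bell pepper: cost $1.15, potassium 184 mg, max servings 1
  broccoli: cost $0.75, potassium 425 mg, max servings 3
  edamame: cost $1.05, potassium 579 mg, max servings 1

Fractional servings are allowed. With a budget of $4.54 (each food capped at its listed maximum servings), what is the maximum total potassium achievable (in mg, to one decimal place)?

2354.4 mg

Potassium per dollar: chickpeas 709.1, broccoli 566.7, edamame 551.4, almonds 160, bell pepper 160.
Take 1 serving of chickpeas: spends $0.55, +390.0 mg potassium (running total 390.0 mg).
Take 3 servings of broccoli: spends $2.25, +1275.0 mg potassium (running total 1665.0 mg).
Take 1 serving of edamame: spends $1.05, +579.0 mg potassium (running total 2244.0 mg).
Take 0.4929 servings of almonds: spends $0.69, +110.4 mg potassium (running total 2354.4 mg).
Filling greedily by potassium-per-dollar is optimal for one linear limit, giving 2354.4 mg.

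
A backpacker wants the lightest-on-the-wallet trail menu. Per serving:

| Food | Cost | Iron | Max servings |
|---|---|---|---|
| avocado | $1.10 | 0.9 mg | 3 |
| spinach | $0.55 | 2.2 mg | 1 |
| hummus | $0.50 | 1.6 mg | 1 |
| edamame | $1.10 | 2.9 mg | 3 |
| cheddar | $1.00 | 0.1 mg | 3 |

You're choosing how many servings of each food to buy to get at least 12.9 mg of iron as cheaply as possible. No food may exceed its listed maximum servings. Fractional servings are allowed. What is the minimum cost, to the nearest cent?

Cost per mg of iron: spinach $0.2500, hummus $0.3125, edamame $0.3793, avocado $1.2222, cheddar $10.0000.
Take 1 serving of spinach: +2.2 mg iron for $0.55 (total $0.55, still need 10.7 mg).
Take 1 serving of hummus: +1.6 mg iron for $0.50 (total $1.05, still need 9.1 mg).
Take 3 servings of edamame: +8.7 mg iron for $3.30 (total $4.35, still need 0.4 mg).
Take 0.4444 servings of avocado: +0.4 mg iron for $0.49 (total $4.84, still need 0.0 mg).
Greedy by cheapest-per-mg is optimal for a single linear constraint, so the minimum cost is $4.84.

$4.84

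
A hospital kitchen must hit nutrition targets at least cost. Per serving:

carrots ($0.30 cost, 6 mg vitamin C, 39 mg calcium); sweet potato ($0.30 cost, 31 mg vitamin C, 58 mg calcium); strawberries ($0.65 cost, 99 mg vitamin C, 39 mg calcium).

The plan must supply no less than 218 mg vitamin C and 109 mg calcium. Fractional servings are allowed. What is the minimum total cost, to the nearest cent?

At the optimum either one food covers both requirements or two foods hit both targets exactly; no other combination can be cheaper.
carrots only: max(218/6, 109/39) = 36.33 servings → $10.90.
sweet potato only: max(218/31, 109/58) = 7.032 servings → $2.11.
strawberries only: max(218/99, 109/39) = 2.795 servings → $1.82.
carrots + sweet potato: intersection lies outside the first quadrant.
carrots + strawberries with both tight: 0.6311 servings and 2.164 servings → $1.60.
sweet potato + strawberries with both tight: 0.505 servings and 2.044 servings → $1.48.
The minimum over all feasible corners is $1.48.

$1.48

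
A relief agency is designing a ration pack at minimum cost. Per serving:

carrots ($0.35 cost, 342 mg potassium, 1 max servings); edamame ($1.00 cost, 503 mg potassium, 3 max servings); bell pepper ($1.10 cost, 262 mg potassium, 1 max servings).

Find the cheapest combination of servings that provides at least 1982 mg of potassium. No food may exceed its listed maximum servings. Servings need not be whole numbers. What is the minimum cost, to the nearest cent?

Cost per mg of potassium: carrots $0.0010, edamame $0.0020, bell pepper $0.0042.
Take 1 serving of carrots: +342.0 mg potassium for $0.35 (total $0.35, still need 1640.0 mg).
Take 3 servings of edamame: +1509.0 mg potassium for $3.00 (total $3.35, still need 131.0 mg).
Take 0.5 servings of bell pepper: +131.0 mg potassium for $0.55 (total $3.90, still need 0.0 mg).
Filling from the cheapest source first is optimal under one linear minimum: $3.90.

$3.90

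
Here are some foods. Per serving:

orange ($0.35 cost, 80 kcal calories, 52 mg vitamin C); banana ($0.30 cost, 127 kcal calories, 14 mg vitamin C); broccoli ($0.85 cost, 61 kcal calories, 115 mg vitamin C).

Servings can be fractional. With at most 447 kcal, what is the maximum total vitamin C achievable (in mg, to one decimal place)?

Vitamin C per kcal: broccoli 1.885, orange 0.65, banana 0.1102.
With no serving limits, spend the whole calories allowance on broccoli: 447 kcal / 61 kcal × 115 mg = 842.7 mg.

842.7 mg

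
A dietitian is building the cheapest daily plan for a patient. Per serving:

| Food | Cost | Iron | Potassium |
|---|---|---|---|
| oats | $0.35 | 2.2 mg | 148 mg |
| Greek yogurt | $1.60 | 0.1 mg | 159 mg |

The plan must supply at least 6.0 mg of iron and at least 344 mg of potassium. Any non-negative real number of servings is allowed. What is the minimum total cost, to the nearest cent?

$0.95

A basic optimal solution has at most two foods positive. Try each food alone and each pair with both targets met exactly.
oats only: max(6.0/2.2, 344/148) = 2.727 servings → $0.95.
Greek yogurt only: max(6.0/0.1, 344/159) = 60 servings → $96.00.
oats + Greek yogurt with both targets exact would need a negative amount; discard.
So the least-cost plan costs $0.95.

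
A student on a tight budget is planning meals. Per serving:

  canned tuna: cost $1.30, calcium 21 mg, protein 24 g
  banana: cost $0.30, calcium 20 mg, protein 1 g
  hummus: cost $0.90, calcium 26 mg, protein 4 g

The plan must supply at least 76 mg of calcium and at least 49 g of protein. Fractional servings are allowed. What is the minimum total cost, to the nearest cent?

The cheapest plan sits at a corner of the feasible region — with two constraints it uses at most two foods.
canned tuna only: max(76/21, 49/24) = 3.619 servings → $4.70.
banana only: max(76/20, 49/1) = 49 servings → $14.70.
hummus only: max(76/26, 49/4) = 12.25 servings → $11.03.
canned tuna + banana with both tight: 1.969 servings and 1.732 servings → $3.08.
canned tuna + hummus with both tight: 1.796 servings and 1.472 servings → $3.66.
banana + hummus: the both-tight solution has a negative serving — not a feasible corner.
Cheapest feasible corner: $3.08.

$3.08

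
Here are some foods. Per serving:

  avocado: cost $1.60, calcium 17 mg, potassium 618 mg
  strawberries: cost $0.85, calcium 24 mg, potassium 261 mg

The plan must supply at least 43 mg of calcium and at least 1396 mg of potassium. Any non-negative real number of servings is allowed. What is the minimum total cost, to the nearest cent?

$3.66

Two binding constraints pin down two serving amounts, so the optimal mix uses at most two foods. The candidates are each food alone (scaled to the tighter of calcium/potassium) and each pair with both constraints tight.
avocado only: max(43/17, 1396/618) = 2.529 servings → $4.05.
strawberries only: max(43/24, 1396/261) = 5.349 servings → $4.55.
avocado + strawberries with both tight: 2.143 servings and 0.2734 servings → $3.66.
So the least-cost plan costs $3.66.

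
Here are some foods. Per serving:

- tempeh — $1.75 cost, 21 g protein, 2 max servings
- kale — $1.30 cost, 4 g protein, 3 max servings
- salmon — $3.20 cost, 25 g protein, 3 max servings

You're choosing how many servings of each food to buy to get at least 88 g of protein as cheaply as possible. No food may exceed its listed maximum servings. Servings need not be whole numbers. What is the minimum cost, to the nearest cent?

$9.39

Cost per g of protein: tempeh $0.0833, salmon $0.1280, kale $0.3250.
Take 2 servings of tempeh: +42.0 g protein for $3.50 (total $3.50, still need 46.0 g).
Take 1.84 servings of salmon: +46.0 g protein for $5.89 (total $9.39, still need 0.0 g).
Filling from the cheapest source first is optimal under one linear minimum: $9.39.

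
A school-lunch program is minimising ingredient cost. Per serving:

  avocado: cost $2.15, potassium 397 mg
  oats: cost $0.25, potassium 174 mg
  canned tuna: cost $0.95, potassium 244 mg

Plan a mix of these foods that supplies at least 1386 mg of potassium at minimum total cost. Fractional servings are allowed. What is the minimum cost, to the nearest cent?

Cost per mg of potassium: oats $0.0014, canned tuna $0.0039, avocado $0.0054.
With no serving limits, use only oats: 1386 mg / 174 mg = 7.966 servings × $0.25 = $1.99.

$1.99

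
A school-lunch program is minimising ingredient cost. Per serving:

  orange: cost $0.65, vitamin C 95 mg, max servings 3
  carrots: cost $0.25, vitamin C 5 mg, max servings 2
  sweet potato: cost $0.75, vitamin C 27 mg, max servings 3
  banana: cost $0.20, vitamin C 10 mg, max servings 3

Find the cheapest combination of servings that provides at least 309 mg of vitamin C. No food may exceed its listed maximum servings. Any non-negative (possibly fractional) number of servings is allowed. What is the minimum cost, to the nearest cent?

$2.43

Cost per mg of vitamin C: orange $0.0068, banana $0.0200, sweet potato $0.0278, carrots $0.0500.
Take 3 servings of orange: +285.0 mg vitamin C for $1.95 (total $1.95, still need 24.0 mg).
Take 2.4 servings of banana: +24.0 mg vitamin C for $0.48 (total $2.43, still need 0.0 mg).
Filling from the cheapest source first is optimal under one linear minimum: $2.43.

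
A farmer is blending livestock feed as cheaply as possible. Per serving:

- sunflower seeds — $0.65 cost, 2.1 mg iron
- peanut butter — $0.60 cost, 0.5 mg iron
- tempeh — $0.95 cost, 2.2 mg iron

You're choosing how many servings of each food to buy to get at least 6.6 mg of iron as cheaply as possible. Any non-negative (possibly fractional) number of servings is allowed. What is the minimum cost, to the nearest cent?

$2.04

Cost per mg of iron: sunflower seeds $0.3095, tempeh $0.4318, peanut butter $1.2000.
With no serving limits, use only sunflower seeds: 6.6 mg / 2.1 mg = 3.143 servings × $0.65 = $2.04.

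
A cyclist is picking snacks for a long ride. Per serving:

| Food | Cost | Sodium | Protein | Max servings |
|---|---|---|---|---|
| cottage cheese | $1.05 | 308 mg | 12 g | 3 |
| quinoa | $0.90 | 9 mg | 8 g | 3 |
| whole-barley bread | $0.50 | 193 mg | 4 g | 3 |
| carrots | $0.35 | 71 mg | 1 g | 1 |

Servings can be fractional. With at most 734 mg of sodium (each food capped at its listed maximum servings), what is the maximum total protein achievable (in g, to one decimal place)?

Protein per mg sodium: quinoa 0.8889, cottage cheese 0.03896, whole-barley bread 0.02073, carrots 0.01408.
Take 3 servings of quinoa: uses 27 mg sodium, +24.0 g protein (running total 24.0 g).
Take 2.295 servings of cottage cheese: uses 707 mg sodium, +27.5 g protein (running total 51.5 g).
Greedy by best ratio exhausts the sodium allowance optimally: 51.5 g.

51.5 g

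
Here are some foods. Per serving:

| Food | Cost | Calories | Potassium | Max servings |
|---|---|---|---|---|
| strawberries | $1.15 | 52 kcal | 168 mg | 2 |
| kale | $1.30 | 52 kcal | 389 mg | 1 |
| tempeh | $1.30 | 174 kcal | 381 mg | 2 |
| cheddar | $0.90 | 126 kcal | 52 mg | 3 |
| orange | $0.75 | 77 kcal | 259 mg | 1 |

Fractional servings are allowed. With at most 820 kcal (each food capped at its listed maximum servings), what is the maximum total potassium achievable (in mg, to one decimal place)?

Potassium per kcal: kale 7.481, orange 3.364, strawberries 3.231, tempeh 2.19, cheddar 0.4127.
Take 1 serving of kale: uses 52 kcal, +389.0 mg potassium (running total 389.0 mg).
Take 1 serving of orange: uses 77 kcal, +259.0 mg potassium (running total 648.0 mg).
Take 2 servings of strawberries: uses 104 kcal, +336.0 mg potassium (running total 984.0 mg).
Take 2 servings of tempeh: uses 348 kcal, +762.0 mg potassium (running total 1746.0 mg).
Take 1.897 servings of cheddar: uses 239 kcal, +98.6 mg potassium (running total 1844.6 mg).
Greedy by best ratio exhausts the calories allowance optimally: 1844.6 mg.

1844.6 mg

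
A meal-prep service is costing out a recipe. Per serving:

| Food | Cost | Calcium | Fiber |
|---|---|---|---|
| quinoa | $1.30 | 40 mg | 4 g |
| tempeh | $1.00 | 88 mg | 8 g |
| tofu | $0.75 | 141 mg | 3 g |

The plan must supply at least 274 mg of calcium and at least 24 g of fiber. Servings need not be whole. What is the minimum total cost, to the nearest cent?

$3.03

Two binding constraints pin down two serving amounts, so the optimal mix uses at most two foods. The candidates are each food alone (scaled to the tighter of calcium/fiber) and each pair with both constraints tight.
quinoa only: max(274/40, 24/4) = 6.85 servings → $8.90.
tempeh only: max(274/88, 24/8) = 3.114 servings → $3.11.
tofu only: max(274/141, 24/3) = 8 servings → $6.00.
quinoa + tempeh: the both-tight solution has a negative serving — not a feasible corner.
quinoa + tofu with both tight: 5.77 servings and 0.3063 servings → $7.73.
tempeh + tofu with both tight: 2.965 servings and 0.09259 servings → $3.03.
The minimum over all feasible corners is $3.03.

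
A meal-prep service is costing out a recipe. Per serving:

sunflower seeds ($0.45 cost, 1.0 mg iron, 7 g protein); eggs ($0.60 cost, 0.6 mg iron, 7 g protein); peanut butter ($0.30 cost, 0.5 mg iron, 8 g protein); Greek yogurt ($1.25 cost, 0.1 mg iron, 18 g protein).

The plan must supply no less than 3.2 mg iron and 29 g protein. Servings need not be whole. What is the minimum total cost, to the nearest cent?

$1.55

For a min-cost LP with two ≥-constraints, a basic feasible solution has at most two positive variables.
sunflower seeds only: max(3.2/1.0, 29/7) = 4.143 servings → $1.86.
eggs only: max(3.2/0.6, 29/7) = 5.333 servings → $3.20.
peanut butter only: max(3.2/0.5, 29/8) = 6.4 servings → $1.92.
Greek yogurt only: max(3.2/0.1, 29/18) = 32 servings → $40.00.
sunflower seeds + eggs with both tight: 1.786 servings and 2.357 servings → $2.22.
sunflower seeds + peanut butter with both tight: 2.467 servings and 1.467 servings → $1.55.
sunflower seeds + Greek yogurt with both tight: 3.162 servings and 0.3815 servings → $1.90.
eggs + peanut butter: the both-tight solution has a negative serving — not a feasible corner.
eggs + Greek yogurt: the both-tight solution has a negative serving — not a feasible corner.
peanut butter + Greek yogurt with both targets exact would need a negative amount; discard.
The minimum over all feasible corners is $1.55.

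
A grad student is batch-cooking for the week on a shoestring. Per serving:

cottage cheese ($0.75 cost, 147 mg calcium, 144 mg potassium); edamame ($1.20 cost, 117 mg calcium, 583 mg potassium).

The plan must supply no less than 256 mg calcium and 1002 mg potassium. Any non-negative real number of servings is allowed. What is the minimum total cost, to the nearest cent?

An LP optimum is at a vertex; with two nutrient constraints at most two foods are used. Check each candidate.
cottage cheese only: max(256/147, 1002/144) = 6.958 servings → $5.22.
edamame only: max(256/117, 1002/583) = 2.188 servings → $2.63.
cottage cheese + edamame with both tight: 0.465 servings and 1.604 servings → $2.27.
Cheapest feasible corner: $2.27.

$2.27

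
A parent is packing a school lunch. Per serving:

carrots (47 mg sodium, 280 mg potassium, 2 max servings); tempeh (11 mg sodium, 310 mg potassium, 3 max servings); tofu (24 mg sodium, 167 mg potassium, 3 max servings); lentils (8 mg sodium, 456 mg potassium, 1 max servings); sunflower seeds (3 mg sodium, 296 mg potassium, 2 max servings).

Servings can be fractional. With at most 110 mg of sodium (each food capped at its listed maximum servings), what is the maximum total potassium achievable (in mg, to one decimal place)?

Potassium per mg sodium: sunflower seeds 98.67, lentils 57, tempeh 28.18, tofu 6.958, carrots 5.957.
Take 2 servings of sunflower seeds: uses 6 mg sodium, +592.0 mg potassium (running total 592.0 mg).
Take 1 serving of lentils: uses 8 mg sodium, +456.0 mg potassium (running total 1048.0 mg).
Take 3 servings of tempeh: uses 33 mg sodium, +930.0 mg potassium (running total 1978.0 mg).
Take 2.625 servings of tofu: uses 63 mg sodium, +438.4 mg potassium (running total 2416.4 mg).
Filling greedily by potassium-per-mg sodium is optimal for one linear limit, giving 2416.4 mg.

2416.4 mg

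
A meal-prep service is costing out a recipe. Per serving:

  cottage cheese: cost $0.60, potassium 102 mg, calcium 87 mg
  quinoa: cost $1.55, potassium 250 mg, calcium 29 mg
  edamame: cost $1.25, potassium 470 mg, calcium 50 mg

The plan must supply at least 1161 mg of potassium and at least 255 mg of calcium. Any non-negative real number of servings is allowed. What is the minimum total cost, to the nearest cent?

$3.66

Two binding constraints pin down two serving amounts, so the optimal mix uses at most two foods. The candidates are each food alone (scaled to the tighter of potassium/calcium) and each pair with both constraints tight.
cottage cheese only: max(1161/102, 255/87) = 11.38 servings → $6.83.
quinoa only: max(1161/250, 255/29) = 8.793 servings → $13.63.
edamame only: max(1161/470, 255/50) = 5.1 servings → $6.38.
cottage cheese + quinoa with both tight: 1.601 servings and 3.991 servings → $7.15.
cottage cheese + edamame with both tight: 1.727 servings and 2.095 servings → $3.66.
quinoa + edamame: the both-tight solution has a negative serving — not a feasible corner.
Cheapest feasible corner: $3.66.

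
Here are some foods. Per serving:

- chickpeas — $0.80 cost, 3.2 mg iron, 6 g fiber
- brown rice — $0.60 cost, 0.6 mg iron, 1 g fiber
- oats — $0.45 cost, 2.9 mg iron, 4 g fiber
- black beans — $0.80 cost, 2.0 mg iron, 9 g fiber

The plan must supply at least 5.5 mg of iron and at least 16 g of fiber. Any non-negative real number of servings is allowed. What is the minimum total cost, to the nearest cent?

For a min-cost LP with two ≥-constraints, a basic feasible solution has at most two positive variables.
chickpeas only: max(5.5/3.2, 16/6) = 2.667 servings → $2.13.
brown rice only: max(5.5/0.6, 16/1) = 16 servings → $9.60.
oats only: max(5.5/2.9, 16/4) = 4 servings → $1.80.
black beans only: max(5.5/2.0, 16/9) = 2.75 servings → $2.20.
chickpeas + brown rice with both targets exact would need a negative amount; discard.
chickpeas + oats: intersection lies outside the first quadrant.
chickpeas + black beans with both tight: 1.042 servings and 1.083 servings → $1.70.
brown rice + oats: the both-tight solution has a negative serving — not a feasible corner.
brown rice + black beans with both tight: 5.147 servings and 1.206 servings → $4.05.
oats + black beans with both tight: 0.9669 servings and 1.348 servings → $1.51.
So the least-cost plan costs $1.51.

$1.51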